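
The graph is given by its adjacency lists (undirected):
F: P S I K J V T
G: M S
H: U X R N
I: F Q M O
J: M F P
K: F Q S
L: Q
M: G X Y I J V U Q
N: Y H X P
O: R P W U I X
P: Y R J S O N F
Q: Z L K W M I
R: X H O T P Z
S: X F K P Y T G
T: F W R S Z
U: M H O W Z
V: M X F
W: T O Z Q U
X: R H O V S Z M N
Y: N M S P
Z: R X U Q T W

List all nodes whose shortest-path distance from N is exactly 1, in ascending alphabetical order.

Level 0: N
Level 1: H, P, X, Y
Level 2: F, J, M, O, R, S, U, V, Z
Level 3: G, I, K, Q, T, W
Level 4: L

H, P, X, Y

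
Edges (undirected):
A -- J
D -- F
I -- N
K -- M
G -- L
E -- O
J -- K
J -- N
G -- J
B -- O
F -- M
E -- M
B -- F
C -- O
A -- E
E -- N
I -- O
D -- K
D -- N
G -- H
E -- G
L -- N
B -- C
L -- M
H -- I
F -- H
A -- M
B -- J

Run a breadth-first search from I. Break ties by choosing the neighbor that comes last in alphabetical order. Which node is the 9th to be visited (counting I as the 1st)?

Visit I; enqueue O, N, H → queue [O, N, H]
Visit O; enqueue E, C, B → queue [N, H, E, C, B]
Visit N; enqueue L, J, D → queue [H, E, C, B, L, J, D]
Visit H; enqueue G, F → queue [E, C, B, L, J, D, G, F]
Visit E; enqueue M, A → queue [C, B, L, J, D, G, F, M, A]
Visit C → queue [B, L, J, D, G, F, M, A]
Visit B → queue [L, J, D, G, F, M, A]
Visit L → queue [J, D, G, F, M, A]
Visit J; enqueue K → queue [D, G, F, M, A, K]
Visit D → queue [G, F, M, A, K]
Visit G → queue [F, M, A, K]
Visit F → queue [M, A, K]
Visit M → queue [A, K]
Visit A → queue [K]
Visit K → queue []

Visit order: I, O, N, H, E, C, B, L, J, D, G, F, M, A, K

J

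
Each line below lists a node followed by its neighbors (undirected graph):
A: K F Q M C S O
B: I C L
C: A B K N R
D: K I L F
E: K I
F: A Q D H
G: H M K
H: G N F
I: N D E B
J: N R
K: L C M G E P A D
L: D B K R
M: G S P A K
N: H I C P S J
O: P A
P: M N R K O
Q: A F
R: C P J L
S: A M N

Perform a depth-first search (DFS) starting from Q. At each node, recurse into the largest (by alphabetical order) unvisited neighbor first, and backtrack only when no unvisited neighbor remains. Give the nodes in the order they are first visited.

Visit Q
Q → F
F → H
H → N
N → S
S → M
M → P
P → R
R → L
L → K
K → G
K → E
E → I
I → D
I → B
B → C
C → A
A → O
R → J

Q → F → H → N → S → M → P → R → L → K → G → E → I → D → B → C → A → O → J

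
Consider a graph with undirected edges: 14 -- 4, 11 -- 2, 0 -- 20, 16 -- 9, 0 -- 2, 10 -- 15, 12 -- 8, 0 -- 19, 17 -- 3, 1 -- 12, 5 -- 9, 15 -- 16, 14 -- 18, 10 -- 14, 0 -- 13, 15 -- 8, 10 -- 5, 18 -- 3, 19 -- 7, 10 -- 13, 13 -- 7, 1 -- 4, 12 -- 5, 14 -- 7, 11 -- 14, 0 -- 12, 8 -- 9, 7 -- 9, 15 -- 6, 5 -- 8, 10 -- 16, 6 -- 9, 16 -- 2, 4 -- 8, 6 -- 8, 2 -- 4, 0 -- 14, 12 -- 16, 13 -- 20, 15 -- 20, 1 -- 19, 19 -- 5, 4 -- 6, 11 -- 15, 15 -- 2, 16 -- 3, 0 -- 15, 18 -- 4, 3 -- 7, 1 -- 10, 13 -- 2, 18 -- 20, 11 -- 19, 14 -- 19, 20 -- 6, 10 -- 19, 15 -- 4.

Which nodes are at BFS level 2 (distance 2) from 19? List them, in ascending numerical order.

Level 0: 19
Level 1: 0, 1, 5, 7, 10, 11, 14
Level 2: 2, 3, 4, 8, 9, 12, 13, 15, 16, 18, 20
Level 3: 6, 17

2, 3, 4, 8, 9, 12, 13, 15, 16, 18, 20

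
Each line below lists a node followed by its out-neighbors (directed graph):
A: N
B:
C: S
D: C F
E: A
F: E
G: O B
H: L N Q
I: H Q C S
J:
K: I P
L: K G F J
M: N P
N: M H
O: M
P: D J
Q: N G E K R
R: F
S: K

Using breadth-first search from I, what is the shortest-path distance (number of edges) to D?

4

Level 0: I
Level 1: C, H, Q, S
Level 2: E, G, K, L, N, R
Level 3: A, B, F, J, M, O, P
Level 4: D
D first appears at level 4.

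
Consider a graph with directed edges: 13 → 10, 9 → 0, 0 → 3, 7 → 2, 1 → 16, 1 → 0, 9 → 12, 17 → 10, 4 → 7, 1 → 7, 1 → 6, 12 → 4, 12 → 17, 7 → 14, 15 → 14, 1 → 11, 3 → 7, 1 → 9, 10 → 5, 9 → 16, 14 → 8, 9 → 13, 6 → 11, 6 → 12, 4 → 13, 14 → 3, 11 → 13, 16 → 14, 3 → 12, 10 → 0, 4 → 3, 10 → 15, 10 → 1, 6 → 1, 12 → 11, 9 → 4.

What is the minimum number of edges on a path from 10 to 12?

3

Level 0: 10
Level 1: 0, 1, 5, 15
Level 2: 3, 6, 7, 9, 11, 14, 16
Level 3: 2, 4, 8, 12, 13
Level 4: 17
12 first appears at level 3.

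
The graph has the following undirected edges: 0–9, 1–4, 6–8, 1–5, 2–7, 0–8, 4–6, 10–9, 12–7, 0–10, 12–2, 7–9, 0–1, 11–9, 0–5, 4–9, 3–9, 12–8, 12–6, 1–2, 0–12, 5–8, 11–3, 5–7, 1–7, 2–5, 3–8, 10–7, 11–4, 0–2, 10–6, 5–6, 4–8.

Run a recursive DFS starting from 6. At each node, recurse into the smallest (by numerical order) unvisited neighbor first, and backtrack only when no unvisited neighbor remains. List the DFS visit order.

6 4 1 0 2 5 7 9 3 8 12 11 10

Visit 6
6 → 4
4 → 1
1 → 0
0 → 2
2 → 5
5 → 7
7 → 9
9 → 3
3 → 8
8 → 12
3 → 11
9 → 10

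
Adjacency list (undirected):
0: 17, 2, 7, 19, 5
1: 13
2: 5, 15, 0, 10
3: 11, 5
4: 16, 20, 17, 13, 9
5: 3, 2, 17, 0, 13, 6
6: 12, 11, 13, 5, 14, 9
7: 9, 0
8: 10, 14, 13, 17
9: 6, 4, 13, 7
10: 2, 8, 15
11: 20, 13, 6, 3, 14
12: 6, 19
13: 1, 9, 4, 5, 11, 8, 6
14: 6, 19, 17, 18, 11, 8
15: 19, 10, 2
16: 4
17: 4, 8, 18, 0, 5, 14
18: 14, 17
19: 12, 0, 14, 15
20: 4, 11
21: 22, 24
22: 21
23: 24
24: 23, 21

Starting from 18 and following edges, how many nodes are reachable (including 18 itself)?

21

BFS from 18 visits: 18, 14, 17, 6, 19, 11, 8, 4, 0, 5, 12, 13, 9, 15, 20, 3, 10, 16, 2, 7, 1
Reachable nodes: 21 of 25 total.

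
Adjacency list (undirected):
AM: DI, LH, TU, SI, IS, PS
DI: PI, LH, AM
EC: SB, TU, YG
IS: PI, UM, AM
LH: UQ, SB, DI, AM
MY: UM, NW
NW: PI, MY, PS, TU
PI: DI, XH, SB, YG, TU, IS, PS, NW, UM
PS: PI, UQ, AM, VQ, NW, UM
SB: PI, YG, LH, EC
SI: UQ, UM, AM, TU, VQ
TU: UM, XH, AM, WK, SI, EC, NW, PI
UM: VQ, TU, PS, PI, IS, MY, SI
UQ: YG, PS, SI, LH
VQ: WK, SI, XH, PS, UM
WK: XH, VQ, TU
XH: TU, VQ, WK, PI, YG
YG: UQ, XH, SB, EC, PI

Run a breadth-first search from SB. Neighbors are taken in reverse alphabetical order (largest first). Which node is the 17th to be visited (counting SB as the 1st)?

SI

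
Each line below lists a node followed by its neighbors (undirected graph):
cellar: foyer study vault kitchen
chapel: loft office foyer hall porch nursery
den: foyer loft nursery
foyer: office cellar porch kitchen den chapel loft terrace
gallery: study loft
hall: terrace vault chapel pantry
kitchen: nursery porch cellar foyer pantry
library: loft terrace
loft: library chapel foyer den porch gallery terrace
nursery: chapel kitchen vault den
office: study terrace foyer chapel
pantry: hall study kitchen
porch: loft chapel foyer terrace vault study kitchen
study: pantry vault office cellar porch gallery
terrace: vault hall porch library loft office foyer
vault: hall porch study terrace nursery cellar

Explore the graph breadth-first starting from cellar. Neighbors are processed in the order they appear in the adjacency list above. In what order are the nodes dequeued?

Visit cellar; enqueue foyer, study, vault, kitchen → queue [foyer, study, vault, kitchen]
Visit foyer; enqueue office, porch, den, chapel, loft, terrace → queue [study, vault, kitchen, office, porch, den, chapel, loft, terrace]
Visit study; enqueue pantry, gallery → queue [vault, kitchen, office, porch, den, chapel, loft, terrace, pantry, gallery]
Visit vault; enqueue hall, nursery → queue [kitchen, office, porch, den, chapel, loft, terrace, pantry, gallery, hall, nursery]
Visit kitchen → queue [office, porch, den, chapel, loft, terrace, pantry, gallery, hall, nursery]
Visit office → queue [porch, den, chapel, loft, terrace, pantry, gallery, hall, nursery]
Visit porch → queue [den, chapel, loft, terrace, pantry, gallery, hall, nursery]
Visit den → queue [chapel, loft, terrace, pantry, gallery, hall, nursery]
Visit chapel → queue [loft, terrace, pantry, gallery, hall, nursery]
Visit loft; enqueue library → queue [terrace, pantry, gallery, hall, nursery, library]
Visit terrace → queue [pantry, gallery, hall, nursery, library]
Visit pantry → queue [gallery, hall, nursery, library]
Visit gallery → queue [hall, nursery, library]
Visit hall → queue [nursery, library]
Visit nursery → queue [library]
Visit library → queue []

cellar, foyer, study, vault, kitchen, office, porch, den, chapel, loft, terrace, pantry, gallery, hall, nursery, library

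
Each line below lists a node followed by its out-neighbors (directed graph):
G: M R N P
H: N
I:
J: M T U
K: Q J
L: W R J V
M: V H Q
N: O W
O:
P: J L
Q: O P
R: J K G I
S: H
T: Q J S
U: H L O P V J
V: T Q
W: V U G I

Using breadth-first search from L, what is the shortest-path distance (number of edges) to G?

2

Level 0: L
Level 1: J, R, V, W
Level 2: G, I, K, M, Q, T, U
Level 3: H, N, O, P, S
G first appears at level 2.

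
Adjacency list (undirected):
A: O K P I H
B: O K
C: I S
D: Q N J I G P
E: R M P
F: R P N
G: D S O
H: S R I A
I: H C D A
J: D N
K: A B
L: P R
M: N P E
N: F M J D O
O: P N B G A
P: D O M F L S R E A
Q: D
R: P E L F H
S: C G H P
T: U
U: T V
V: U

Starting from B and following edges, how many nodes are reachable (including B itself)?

19

BFS from B visits: B, O, K, P, N, G, A, D, M, F, L, S, R, E, J, I, H, Q, C
Reachable nodes: 19 of 22 total.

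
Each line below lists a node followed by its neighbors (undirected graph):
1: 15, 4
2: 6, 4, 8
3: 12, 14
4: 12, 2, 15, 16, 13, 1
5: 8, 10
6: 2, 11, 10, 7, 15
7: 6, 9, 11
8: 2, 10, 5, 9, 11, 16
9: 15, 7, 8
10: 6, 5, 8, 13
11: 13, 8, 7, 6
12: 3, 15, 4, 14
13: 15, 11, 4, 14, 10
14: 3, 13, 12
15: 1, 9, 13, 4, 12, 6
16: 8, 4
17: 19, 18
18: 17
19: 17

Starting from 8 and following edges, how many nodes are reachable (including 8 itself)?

BFS from 8 visits: 8, 2, 5, 9, 10, 11, 16, 4, 6, 7, 15, 13, 1, 12, 14, 3
Reachable nodes: 16 of 19 total.

16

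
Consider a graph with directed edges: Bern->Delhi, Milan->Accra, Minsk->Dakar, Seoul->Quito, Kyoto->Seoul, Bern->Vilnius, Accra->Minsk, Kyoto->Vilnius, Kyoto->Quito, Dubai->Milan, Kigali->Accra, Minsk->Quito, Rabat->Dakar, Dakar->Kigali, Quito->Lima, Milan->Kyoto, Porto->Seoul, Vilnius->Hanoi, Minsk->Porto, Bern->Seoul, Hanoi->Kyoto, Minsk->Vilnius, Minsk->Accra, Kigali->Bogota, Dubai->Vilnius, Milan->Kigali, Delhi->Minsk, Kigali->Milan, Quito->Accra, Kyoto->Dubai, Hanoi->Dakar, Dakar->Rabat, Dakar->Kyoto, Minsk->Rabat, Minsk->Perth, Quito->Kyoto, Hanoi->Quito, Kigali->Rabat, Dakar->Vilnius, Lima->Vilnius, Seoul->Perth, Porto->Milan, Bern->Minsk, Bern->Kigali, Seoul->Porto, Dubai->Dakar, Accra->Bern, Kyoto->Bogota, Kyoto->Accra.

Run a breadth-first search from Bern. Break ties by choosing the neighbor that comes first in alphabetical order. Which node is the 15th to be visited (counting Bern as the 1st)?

Hanoi

Visit Bern; enqueue Delhi, Kigali, Minsk, Seoul, Vilnius → queue [Delhi, Kigali, Minsk, Seoul, Vilnius]
Visit Delhi → queue [Kigali, Minsk, Seoul, Vilnius]
Visit Kigali; enqueue Accra, Bogota, Milan, Rabat → queue [Minsk, Seoul, Vilnius, Accra, Bogota, Milan, Rabat]
Visit Minsk; enqueue Dakar, Perth, Porto, Quito → queue [Seoul, Vilnius, Accra, Bogota, Milan, Rabat, Dakar, Perth, Porto, Quito]
Visit Seoul → queue [Vilnius, Accra, Bogota, Milan, Rabat, Dakar, Perth, Porto, Quito]
Visit Vilnius; enqueue Hanoi → queue [Accra, Bogota, Milan, Rabat, Dakar, Perth, Porto, Quito, Hanoi]
Visit Accra → queue [Bogota, Milan, Rabat, Dakar, Perth, Porto, Quito, Hanoi]
Visit Bogota → queue [Milan, Rabat, Dakar, Perth, Porto, Quito, Hanoi]
Visit Milan; enqueue Kyoto → queue [Rabat, Dakar, Perth, Porto, Quito, Hanoi, Kyoto]
Visit Rabat → queue [Dakar, Perth, Porto, Quito, Hanoi, Kyoto]
Visit Dakar → queue [Perth, Porto, Quito, Hanoi, Kyoto]
Visit Perth → queue [Porto, Quito, Hanoi, Kyoto]
Visit Porto → queue [Quito, Hanoi, Kyoto]
Visit Quito; enqueue Lima → queue [Hanoi, Kyoto, Lima]
Visit Hanoi → queue [Kyoto, Lima]
Visit Kyoto; enqueue Dubai → queue [Lima, Dubai]
Visit Lima → queue [Dubai]
Visit Dubai → queue []

Visit order: Bern, Delhi, Kigali, Minsk, Seoul, Vilnius, Accra, Bogota, Milan, Rabat, Dakar, Perth, Porto, Quito, Hanoi, Kyoto, Lima, Dubai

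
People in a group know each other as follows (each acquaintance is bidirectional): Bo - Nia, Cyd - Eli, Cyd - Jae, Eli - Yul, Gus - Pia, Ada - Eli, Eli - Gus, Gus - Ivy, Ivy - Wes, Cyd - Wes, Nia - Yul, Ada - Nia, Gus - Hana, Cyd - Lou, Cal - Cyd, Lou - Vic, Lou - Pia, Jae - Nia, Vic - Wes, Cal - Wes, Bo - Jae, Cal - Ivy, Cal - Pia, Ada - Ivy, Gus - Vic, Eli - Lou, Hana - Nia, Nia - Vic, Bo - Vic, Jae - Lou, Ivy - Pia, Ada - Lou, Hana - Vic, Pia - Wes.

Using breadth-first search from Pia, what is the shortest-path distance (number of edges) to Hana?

2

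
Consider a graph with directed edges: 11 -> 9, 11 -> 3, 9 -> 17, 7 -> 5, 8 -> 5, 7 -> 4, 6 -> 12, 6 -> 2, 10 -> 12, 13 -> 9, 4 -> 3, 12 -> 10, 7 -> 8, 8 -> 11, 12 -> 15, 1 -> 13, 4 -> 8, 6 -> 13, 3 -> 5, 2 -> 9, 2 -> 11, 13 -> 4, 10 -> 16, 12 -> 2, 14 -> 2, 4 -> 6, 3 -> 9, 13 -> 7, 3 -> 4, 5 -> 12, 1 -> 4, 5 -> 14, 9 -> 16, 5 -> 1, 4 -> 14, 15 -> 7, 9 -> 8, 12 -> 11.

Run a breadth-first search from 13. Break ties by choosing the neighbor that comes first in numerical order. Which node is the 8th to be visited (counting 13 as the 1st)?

14

Visit 13; enqueue 4, 7, 9 → queue [4, 7, 9]
Visit 4; enqueue 3, 6, 8, 14 → queue [7, 9, 3, 6, 8, 14]
Visit 7; enqueue 5 → queue [9, 3, 6, 8, 14, 5]
Visit 9; enqueue 16, 17 → queue [3, 6, 8, 14, 5, 16, 17]
Visit 3 → queue [6, 8, 14, 5, 16, 17]
Visit 6; enqueue 2, 12 → queue [8, 14, 5, 16, 17, 2, 12]
Visit 8; enqueue 11 → queue [14, 5, 16, 17, 2, 12, 11]
Visit 14 → queue [5, 16, 17, 2, 12, 11]
Visit 5; enqueue 1 → queue [16, 17, 2, 12, 11, 1]
Visit 16 → queue [17, 2, 12, 11, 1]
Visit 17 → queue [2, 12, 11, 1]
Visit 2 → queue [12, 11, 1]
Visit 12; enqueue 10, 15 → queue [11, 1, 10, 15]
Visit 11 → queue [1, 10, 15]
Visit 1 → queue [10, 15]
Visit 10 → queue [15]
Visit 15 → queue []

Visit order: 13, 4, 7, 9, 3, 6, 8, 14, 5, 16, 17, 2, 12, 11, 1, 10, 15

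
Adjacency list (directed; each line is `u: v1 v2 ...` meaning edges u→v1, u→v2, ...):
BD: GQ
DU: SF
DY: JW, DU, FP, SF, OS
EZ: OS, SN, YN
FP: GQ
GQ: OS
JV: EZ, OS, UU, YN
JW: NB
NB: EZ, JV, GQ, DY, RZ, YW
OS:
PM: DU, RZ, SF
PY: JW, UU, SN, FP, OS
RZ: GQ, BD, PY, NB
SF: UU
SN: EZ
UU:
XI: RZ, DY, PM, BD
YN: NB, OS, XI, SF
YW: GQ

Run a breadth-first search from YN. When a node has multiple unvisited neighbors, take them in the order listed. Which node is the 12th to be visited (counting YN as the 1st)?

PM

Visit YN; enqueue NB, OS, XI, SF → queue [NB, OS, XI, SF]
Visit NB; enqueue EZ, JV, GQ, DY, RZ, YW → queue [OS, XI, SF, EZ, JV, GQ, DY, RZ, YW]
Visit OS → queue [XI, SF, EZ, JV, GQ, DY, RZ, YW]
Visit XI; enqueue PM, BD → queue [SF, EZ, JV, GQ, DY, RZ, YW, PM, BD]
Visit SF; enqueue UU → queue [EZ, JV, GQ, DY, RZ, YW, PM, BD, UU]
Visit EZ; enqueue SN → queue [JV, GQ, DY, RZ, YW, PM, BD, UU, SN]
Visit JV → queue [GQ, DY, RZ, YW, PM, BD, UU, SN]
Visit GQ → queue [DY, RZ, YW, PM, BD, UU, SN]
Visit DY; enqueue JW, DU, FP → queue [RZ, YW, PM, BD, UU, SN, JW, DU, FP]
Visit RZ; enqueue PY → queue [YW, PM, BD, UU, SN, JW, DU, FP, PY]
Visit YW → queue [PM, BD, UU, SN, JW, DU, FP, PY]
Visit PM → queue [BD, UU, SN, JW, DU, FP, PY]
Visit BD → queue [UU, SN, JW, DU, FP, PY]
Visit UU → queue [SN, JW, DU, FP, PY]
Visit SN → queue [JW, DU, FP, PY]
Visit JW → queue [DU, FP, PY]
Visit DU → queue [FP, PY]
Visit FP → queue [PY]
Visit PY → queue []

Visit order: YN, NB, OS, XI, SF, EZ, JV, GQ, DY, RZ, YW, PM, BD, UU, SN, JW, DU, FP, PY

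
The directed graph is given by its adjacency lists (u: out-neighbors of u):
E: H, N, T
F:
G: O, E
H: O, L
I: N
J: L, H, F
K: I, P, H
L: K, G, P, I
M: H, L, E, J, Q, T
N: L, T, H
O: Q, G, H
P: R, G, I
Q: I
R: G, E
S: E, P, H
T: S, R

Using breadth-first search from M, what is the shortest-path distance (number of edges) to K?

Level 0: M
Level 1: E, H, J, L, Q, T
Level 2: F, G, I, K, N, O, P, R, S
K first appears at level 2.

2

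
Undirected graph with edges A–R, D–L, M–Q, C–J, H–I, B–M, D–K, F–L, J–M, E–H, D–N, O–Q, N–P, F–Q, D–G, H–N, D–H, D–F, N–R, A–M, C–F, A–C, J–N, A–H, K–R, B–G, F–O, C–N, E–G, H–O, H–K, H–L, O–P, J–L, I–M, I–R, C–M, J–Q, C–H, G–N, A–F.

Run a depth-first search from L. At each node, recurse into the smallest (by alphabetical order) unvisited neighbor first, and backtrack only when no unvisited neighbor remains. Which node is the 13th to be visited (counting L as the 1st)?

K

Visit L
L → D
D → F
F → A
A → C
C → H
H → E
E → G
G → B
B → M
M → I
I → R
R → K
R → N
N → J
J → Q
Q → O
O → P

Visit order: L, D, F, A, C, H, E, G, B, M, I, R, K, N, J, Q, O, P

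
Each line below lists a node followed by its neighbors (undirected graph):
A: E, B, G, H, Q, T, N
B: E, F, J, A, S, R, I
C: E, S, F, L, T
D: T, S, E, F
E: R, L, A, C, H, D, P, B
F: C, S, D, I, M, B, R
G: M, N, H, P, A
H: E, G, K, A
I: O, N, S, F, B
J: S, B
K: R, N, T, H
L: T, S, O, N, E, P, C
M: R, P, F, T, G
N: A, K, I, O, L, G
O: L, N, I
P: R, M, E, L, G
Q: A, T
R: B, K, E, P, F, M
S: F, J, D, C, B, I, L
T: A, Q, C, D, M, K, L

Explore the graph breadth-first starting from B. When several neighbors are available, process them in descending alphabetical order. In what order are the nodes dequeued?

Visit B; enqueue S, R, J, I, F, E, A → queue [S, R, J, I, F, E, A]
Visit S; enqueue L, D, C → queue [R, J, I, F, E, A, L, D, C]
Visit R; enqueue P, M, K → queue [J, I, F, E, A, L, D, C, P, M, K]
Visit J → queue [I, F, E, A, L, D, C, P, M, K]
Visit I; enqueue O, N → queue [F, E, A, L, D, C, P, M, K, O, N]
Visit F → queue [E, A, L, D, C, P, M, K, O, N]
Visit E; enqueue H → queue [A, L, D, C, P, M, K, O, N, H]
Visit A; enqueue T, Q, G → queue [L, D, C, P, M, K, O, N, H, T, Q, G]
Visit L → queue [D, C, P, M, K, O, N, H, T, Q, G]
Visit D → queue [C, P, M, K, O, N, H, T, Q, G]
Visit C → queue [P, M, K, O, N, H, T, Q, G]
Visit P → queue [M, K, O, N, H, T, Q, G]
Visit M → queue [K, O, N, H, T, Q, G]
Visit K → queue [O, N, H, T, Q, G]
Visit O → queue [N, H, T, Q, G]
Visit N → queue [H, T, Q, G]
Visit H → queue [T, Q, G]
Visit T → queue [Q, G]
Visit Q → queue [G]
Visit G → queue []

B, S, R, J, I, F, E, A, L, D, C, P, M, K, O, N, H, T, Q, G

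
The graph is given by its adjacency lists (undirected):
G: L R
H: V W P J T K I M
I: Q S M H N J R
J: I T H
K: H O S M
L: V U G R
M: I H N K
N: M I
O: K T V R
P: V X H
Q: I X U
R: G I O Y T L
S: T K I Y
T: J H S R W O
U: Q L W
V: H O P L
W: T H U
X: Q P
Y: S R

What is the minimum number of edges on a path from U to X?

2

Level 0: U
Level 1: L, Q, W
Level 2: G, H, I, R, T, V, X
Level 3: J, K, M, N, O, P, S, Y
X first appears at level 2.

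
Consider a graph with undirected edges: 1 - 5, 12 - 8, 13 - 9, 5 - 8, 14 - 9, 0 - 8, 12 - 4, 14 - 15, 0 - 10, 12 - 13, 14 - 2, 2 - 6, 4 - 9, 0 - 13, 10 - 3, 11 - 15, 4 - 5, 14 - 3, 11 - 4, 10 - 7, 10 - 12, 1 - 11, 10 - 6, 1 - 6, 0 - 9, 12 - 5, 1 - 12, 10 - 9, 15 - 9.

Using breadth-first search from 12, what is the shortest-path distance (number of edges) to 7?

Level 0: 12
Level 1: 1, 4, 5, 8, 10, 13
Level 2: 0, 3, 6, 7, 9, 11
Level 3: 2, 14, 15
7 first appears at level 2.

2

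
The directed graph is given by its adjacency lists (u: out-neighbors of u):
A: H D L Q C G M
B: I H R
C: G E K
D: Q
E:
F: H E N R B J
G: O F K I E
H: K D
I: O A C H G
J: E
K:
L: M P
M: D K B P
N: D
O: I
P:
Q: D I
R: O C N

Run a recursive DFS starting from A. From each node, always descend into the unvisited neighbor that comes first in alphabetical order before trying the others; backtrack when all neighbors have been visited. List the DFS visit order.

Visit A
A → C
C → E
C → G
G → F
F → B
B → H
H → D
D → Q
Q → I
I → O
H → K
B → R
R → N
F → J
A → L
L → M
M → P

A -> C -> E -> G -> F -> B -> H -> D -> Q -> I -> O -> K -> R -> N -> J -> L -> M -> P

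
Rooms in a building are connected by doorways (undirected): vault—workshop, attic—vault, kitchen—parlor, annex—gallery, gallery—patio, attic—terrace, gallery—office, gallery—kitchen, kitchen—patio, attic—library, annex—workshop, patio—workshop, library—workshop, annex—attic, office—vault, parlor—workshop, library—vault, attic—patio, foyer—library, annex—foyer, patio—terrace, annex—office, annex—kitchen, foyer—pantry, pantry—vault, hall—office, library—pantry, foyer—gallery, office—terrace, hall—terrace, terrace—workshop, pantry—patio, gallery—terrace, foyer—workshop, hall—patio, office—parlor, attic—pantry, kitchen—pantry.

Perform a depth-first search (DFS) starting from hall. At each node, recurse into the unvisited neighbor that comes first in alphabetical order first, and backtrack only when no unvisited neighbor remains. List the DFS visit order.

hall office annex attic library foyer gallery kitchen pantry patio terrace workshop parlor vault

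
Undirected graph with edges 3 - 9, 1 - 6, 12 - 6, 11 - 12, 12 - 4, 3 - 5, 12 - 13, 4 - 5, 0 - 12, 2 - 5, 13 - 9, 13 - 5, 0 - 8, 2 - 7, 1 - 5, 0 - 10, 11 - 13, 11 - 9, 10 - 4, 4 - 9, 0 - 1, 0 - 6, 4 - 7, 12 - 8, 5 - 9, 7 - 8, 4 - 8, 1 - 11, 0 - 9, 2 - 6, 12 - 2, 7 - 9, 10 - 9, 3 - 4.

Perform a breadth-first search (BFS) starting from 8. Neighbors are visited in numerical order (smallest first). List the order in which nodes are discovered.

8 0 4 7 12 1 6 9 10 3 5 2 11 13

Visit 8; enqueue 0, 4, 7, 12 → queue [0, 4, 7, 12]
Visit 0; enqueue 1, 6, 9, 10 → queue [4, 7, 12, 1, 6, 9, 10]
Visit 4; enqueue 3, 5 → queue [7, 12, 1, 6, 9, 10, 3, 5]
Visit 7; enqueue 2 → queue [12, 1, 6, 9, 10, 3, 5, 2]
Visit 12; enqueue 11, 13 → queue [1, 6, 9, 10, 3, 5, 2, 11, 13]
Visit 1 → queue [6, 9, 10, 3, 5, 2, 11, 13]
Visit 6 → queue [9, 10, 3, 5, 2, 11, 13]
Visit 9 → queue [10, 3, 5, 2, 11, 13]
Visit 10 → queue [3, 5, 2, 11, 13]
Visit 3 → queue [5, 2, 11, 13]
Visit 5 → queue [2, 11, 13]
Visit 2 → queue [11, 13]
Visit 11 → queue [13]
Visit 13 → queue []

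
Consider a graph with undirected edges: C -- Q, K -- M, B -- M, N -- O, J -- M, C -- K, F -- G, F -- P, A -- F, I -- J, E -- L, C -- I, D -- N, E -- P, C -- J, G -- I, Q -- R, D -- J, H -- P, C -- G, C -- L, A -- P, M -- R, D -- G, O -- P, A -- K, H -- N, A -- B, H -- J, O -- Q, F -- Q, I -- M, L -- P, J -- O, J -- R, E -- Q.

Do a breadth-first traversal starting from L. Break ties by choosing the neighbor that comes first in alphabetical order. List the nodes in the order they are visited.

L → C → E → P → G → I → J → K → Q → A → F → H → O → D → M → R → B → N

Visit L; enqueue C, E, P → queue [C, E, P]
Visit C; enqueue G, I, J, K, Q → queue [E, P, G, I, J, K, Q]
Visit E → queue [P, G, I, J, K, Q]
Visit P; enqueue A, F, H, O → queue [G, I, J, K, Q, A, F, H, O]
Visit G; enqueue D → queue [I, J, K, Q, A, F, H, O, D]
Visit I; enqueue M → queue [J, K, Q, A, F, H, O, D, M]
Visit J; enqueue R → queue [K, Q, A, F, H, O, D, M, R]
Visit K → queue [Q, A, F, H, O, D, M, R]
Visit Q → queue [A, F, H, O, D, M, R]
Visit A; enqueue B → queue [F, H, O, D, M, R, B]
Visit F → queue [H, O, D, M, R, B]
Visit H; enqueue N → queue [O, D, M, R, B, N]
Visit O → queue [D, M, R, B, N]
Visit D → queue [M, R, B, N]
Visit M → queue [R, B, N]
Visit R → queue [B, N]
Visit B → queue [N]
Visit N → queue []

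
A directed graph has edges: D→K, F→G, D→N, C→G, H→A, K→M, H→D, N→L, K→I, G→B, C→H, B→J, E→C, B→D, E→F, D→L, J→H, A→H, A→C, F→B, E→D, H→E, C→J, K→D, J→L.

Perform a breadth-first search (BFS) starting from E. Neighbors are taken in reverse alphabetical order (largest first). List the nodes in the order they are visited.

E, F, D, C, G, B, N, L, K, J, H, M, I, A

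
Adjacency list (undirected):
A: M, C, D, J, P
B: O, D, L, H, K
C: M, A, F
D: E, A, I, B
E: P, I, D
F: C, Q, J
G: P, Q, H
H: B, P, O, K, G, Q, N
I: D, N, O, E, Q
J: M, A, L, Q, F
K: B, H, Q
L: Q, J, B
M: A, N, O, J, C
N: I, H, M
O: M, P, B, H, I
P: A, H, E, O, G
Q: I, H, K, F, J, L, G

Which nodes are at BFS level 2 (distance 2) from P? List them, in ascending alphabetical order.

B, C, D, I, J, K, M, N, Q

Level 0: P
Level 1: A, E, G, H, O
Level 2: B, C, D, I, J, K, M, N, Q
Level 3: F, L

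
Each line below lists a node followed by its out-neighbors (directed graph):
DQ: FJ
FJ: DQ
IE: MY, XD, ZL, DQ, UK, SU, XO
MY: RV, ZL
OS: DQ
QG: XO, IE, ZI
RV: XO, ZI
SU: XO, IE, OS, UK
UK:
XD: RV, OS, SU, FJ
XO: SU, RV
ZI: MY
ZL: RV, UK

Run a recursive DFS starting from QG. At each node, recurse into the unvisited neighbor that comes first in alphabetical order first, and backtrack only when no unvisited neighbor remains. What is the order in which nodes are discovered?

Visit QG
QG → IE
IE → DQ
DQ → FJ
IE → MY
MY → RV
RV → XO
XO → SU
SU → OS
SU → UK
RV → ZI
MY → ZL
IE → XD

QG -> IE -> DQ -> FJ -> MY -> RV -> XO -> SU -> OS -> UK -> ZI -> ZL -> XD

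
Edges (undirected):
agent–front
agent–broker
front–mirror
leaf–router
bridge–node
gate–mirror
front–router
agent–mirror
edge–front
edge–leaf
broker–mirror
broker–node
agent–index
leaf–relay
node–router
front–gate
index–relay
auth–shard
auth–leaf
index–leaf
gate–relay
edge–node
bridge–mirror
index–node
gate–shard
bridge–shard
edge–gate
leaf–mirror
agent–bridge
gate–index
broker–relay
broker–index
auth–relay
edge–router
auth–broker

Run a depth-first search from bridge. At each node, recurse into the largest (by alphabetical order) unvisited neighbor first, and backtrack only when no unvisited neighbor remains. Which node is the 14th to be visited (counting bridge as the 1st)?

auth

Visit bridge
bridge → shard
shard → gate
gate → relay
relay → leaf
leaf → router
router → node
node → index
index → broker
broker → mirror
mirror → front
front → edge
front → agent
broker → auth

Visit order: bridge, shard, gate, relay, leaf, router, node, index, broker, mirror, front, edge, agent, auth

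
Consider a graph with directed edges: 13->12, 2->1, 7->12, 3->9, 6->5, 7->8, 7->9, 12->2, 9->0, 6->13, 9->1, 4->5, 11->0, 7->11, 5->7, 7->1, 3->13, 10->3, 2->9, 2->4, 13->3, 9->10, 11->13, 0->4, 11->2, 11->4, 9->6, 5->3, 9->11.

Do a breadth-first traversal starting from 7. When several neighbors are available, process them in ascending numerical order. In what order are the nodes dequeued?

Visit 7; enqueue 1, 8, 9, 11, 12 → queue [1, 8, 9, 11, 12]
Visit 1 → queue [8, 9, 11, 12]
Visit 8 → queue [9, 11, 12]
Visit 9; enqueue 0, 6, 10 → queue [11, 12, 0, 6, 10]
Visit 11; enqueue 2, 4, 13 → queue [12, 0, 6, 10, 2, 4, 13]
Visit 12 → queue [0, 6, 10, 2, 4, 13]
Visit 0 → queue [6, 10, 2, 4, 13]
Visit 6; enqueue 5 → queue [10, 2, 4, 13, 5]
Visit 10; enqueue 3 → queue [2, 4, 13, 5, 3]
Visit 2 → queue [4, 13, 5, 3]
Visit 4 → queue [13, 5, 3]
Visit 13 → queue [5, 3]
Visit 5 → queue [3]
Visit 3 → queue []

7, 1, 8, 9, 11, 12, 0, 6, 10, 2, 4, 13, 5, 3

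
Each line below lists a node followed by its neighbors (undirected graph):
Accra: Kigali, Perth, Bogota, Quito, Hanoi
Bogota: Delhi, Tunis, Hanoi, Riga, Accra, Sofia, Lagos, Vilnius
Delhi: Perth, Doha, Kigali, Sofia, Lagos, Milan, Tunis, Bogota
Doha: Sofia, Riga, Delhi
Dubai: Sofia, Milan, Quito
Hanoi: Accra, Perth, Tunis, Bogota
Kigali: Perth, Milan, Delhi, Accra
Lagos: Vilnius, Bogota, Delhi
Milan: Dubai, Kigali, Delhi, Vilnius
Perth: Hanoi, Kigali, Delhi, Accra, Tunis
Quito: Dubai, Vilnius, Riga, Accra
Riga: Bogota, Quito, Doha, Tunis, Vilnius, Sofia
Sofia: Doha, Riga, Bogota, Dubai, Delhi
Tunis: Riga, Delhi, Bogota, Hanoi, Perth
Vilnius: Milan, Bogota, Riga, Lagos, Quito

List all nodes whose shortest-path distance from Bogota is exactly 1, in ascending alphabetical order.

Level 0: Bogota
Level 1: Accra, Delhi, Hanoi, Lagos, Riga, Sofia, Tunis, Vilnius
Level 2: Doha, Dubai, Kigali, Milan, Perth, Quito

Accra, Delhi, Hanoi, Lagos, Riga, Sofia, Tunis, Vilnius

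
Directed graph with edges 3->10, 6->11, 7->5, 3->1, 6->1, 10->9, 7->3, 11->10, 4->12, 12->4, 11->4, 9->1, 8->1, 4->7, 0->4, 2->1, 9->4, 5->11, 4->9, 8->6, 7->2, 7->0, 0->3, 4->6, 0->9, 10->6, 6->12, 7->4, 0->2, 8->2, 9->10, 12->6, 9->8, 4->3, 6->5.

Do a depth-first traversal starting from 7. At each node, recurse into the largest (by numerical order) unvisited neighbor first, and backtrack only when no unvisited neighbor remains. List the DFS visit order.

7, 5, 11, 10, 9, 8, 6, 12, 4, 3, 1, 2, 0

Visit 7
7 → 5
5 → 11
11 → 10
10 → 9
9 → 8
8 → 6
6 → 12
12 → 4
4 → 3
3 → 1
8 → 2
7 → 0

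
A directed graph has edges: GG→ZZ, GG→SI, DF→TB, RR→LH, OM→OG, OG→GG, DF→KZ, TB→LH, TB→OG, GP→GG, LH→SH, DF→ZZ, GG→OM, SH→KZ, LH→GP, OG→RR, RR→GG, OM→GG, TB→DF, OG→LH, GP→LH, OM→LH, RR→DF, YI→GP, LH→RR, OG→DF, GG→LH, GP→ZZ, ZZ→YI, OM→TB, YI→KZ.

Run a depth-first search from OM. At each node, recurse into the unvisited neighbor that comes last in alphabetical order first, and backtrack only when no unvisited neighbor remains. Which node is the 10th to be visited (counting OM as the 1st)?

YI

Visit OM
OM → TB
TB → OG
OG → RR
RR → LH
LH → SH
SH → KZ
LH → GP
GP → ZZ
ZZ → YI
GP → GG
GG → SI
RR → DF

Visit order: OM, TB, OG, RR, LH, SH, KZ, GP, ZZ, YI, GG, SI, DF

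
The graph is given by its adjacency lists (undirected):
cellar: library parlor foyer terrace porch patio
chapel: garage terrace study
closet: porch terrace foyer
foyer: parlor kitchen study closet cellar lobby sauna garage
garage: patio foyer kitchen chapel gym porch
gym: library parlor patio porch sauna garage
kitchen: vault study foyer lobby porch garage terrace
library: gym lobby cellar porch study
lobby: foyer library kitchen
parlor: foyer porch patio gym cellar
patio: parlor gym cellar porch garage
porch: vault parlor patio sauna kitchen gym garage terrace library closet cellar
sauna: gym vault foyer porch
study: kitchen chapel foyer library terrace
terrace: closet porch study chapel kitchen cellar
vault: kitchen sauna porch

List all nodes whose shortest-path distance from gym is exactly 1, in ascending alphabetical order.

Level 0: gym
Level 1: garage, library, parlor, patio, porch, sauna
Level 2: cellar, chapel, closet, foyer, kitchen, lobby, study, terrace, vault

garage, library, parlor, patio, porch, sauna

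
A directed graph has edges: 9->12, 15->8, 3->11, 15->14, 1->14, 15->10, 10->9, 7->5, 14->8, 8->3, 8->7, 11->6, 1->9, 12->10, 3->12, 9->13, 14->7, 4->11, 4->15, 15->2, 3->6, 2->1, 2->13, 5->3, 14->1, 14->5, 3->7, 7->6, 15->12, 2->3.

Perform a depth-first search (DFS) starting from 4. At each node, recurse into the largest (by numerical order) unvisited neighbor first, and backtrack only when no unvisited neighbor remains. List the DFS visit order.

4, 15, 14, 8, 7, 6, 5, 3, 12, 10, 9, 13, 11, 1, 2

Visit 4
4 → 15
15 → 14
14 → 8
8 → 7
7 → 6
7 → 5
5 → 3
3 → 12
12 → 10
10 → 9
9 → 13
3 → 11
14 → 1
15 → 2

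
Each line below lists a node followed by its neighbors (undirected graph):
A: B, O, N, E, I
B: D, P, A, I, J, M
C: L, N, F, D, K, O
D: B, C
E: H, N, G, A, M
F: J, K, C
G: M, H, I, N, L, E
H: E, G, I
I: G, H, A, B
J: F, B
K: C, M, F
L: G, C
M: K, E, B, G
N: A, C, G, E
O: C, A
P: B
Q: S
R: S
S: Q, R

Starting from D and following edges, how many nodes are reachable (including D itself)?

16

BFS from D visits: D, B, C, A, I, J, M, P, F, K, L, N, O, E, G, H
Reachable nodes: 16 of 19 total.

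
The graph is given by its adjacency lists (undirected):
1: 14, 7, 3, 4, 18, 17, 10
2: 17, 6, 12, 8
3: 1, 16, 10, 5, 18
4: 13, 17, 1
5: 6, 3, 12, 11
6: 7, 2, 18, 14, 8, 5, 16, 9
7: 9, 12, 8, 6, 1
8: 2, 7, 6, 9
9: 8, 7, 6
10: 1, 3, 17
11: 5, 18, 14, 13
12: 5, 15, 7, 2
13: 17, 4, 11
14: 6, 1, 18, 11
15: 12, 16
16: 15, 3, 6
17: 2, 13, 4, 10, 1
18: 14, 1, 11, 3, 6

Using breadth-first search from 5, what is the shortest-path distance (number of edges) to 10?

Level 0: 5
Level 1: 3, 6, 11, 12
Level 2: 1, 2, 7, 8, 9, 10, 13, 14, 15, 16, 18
Level 3: 4, 17
10 first appears at level 2.

2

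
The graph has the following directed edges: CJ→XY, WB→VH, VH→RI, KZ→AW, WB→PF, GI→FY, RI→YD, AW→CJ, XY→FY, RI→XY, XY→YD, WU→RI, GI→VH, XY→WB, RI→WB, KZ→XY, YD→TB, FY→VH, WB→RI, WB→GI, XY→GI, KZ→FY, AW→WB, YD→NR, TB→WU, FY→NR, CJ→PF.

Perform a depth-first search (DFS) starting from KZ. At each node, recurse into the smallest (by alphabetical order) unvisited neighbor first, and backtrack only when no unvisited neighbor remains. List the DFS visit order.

KZ, AW, CJ, PF, XY, FY, NR, VH, RI, WB, GI, YD, TB, WU

Visit KZ
KZ → AW
AW → CJ
CJ → PF
CJ → XY
XY → FY
FY → NR
FY → VH
VH → RI
RI → WB
WB → GI
RI → YD
YD → TB
TB → WU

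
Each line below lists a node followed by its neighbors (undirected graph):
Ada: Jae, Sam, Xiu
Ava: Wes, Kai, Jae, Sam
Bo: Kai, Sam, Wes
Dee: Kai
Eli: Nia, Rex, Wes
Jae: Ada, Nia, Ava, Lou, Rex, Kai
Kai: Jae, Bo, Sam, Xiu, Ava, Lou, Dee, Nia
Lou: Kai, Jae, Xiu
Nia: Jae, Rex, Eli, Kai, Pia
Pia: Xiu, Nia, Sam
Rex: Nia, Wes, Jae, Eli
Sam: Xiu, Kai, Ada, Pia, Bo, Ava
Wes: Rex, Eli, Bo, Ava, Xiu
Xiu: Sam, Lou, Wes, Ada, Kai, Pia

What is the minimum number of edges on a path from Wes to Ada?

2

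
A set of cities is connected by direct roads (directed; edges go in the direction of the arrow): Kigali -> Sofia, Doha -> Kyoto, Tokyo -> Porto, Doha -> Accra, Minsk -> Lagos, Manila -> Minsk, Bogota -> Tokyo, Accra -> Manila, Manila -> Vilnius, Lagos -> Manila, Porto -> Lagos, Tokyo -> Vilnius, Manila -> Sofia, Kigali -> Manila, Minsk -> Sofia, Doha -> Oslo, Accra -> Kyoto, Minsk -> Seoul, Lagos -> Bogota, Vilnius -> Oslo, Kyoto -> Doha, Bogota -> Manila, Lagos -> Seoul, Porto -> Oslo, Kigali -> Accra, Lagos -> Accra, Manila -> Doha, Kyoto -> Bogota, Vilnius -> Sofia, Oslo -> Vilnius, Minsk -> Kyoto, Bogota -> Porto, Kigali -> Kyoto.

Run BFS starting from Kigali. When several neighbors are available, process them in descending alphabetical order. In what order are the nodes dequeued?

Visit Kigali; enqueue Sofia, Manila, Kyoto, Accra → queue [Sofia, Manila, Kyoto, Accra]
Visit Sofia → queue [Manila, Kyoto, Accra]
Visit Manila; enqueue Vilnius, Minsk, Doha → queue [Kyoto, Accra, Vilnius, Minsk, Doha]
Visit Kyoto; enqueue Bogota → queue [Accra, Vilnius, Minsk, Doha, Bogota]
Visit Accra → queue [Vilnius, Minsk, Doha, Bogota]
Visit Vilnius; enqueue Oslo → queue [Minsk, Doha, Bogota, Oslo]
Visit Minsk; enqueue Seoul, Lagos → queue [Doha, Bogota, Oslo, Seoul, Lagos]
Visit Doha → queue [Bogota, Oslo, Seoul, Lagos]
Visit Bogota; enqueue Tokyo, Porto → queue [Oslo, Seoul, Lagos, Tokyo, Porto]
Visit Oslo → queue [Seoul, Lagos, Tokyo, Porto]
Visit Seoul → queue [Lagos, Tokyo, Porto]
Visit Lagos → queue [Tokyo, Porto]
Visit Tokyo → queue [Porto]
Visit Porto → queue []

Kigali, Sofia, Manila, Kyoto, Accra, Vilnius, Minsk, Doha, Bogota, Oslo, Seoul, Lagos, Tokyo, Porto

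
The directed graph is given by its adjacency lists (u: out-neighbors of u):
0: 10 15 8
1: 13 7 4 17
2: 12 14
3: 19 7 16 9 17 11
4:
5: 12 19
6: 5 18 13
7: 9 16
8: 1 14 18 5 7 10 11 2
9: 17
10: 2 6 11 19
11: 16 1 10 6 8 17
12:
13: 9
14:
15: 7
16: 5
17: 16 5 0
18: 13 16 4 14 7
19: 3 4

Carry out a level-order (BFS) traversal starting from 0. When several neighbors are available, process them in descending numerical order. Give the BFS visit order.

Visit 0; enqueue 15, 10, 8 → queue [15, 10, 8]
Visit 15; enqueue 7 → queue [10, 8, 7]
Visit 10; enqueue 19, 11, 6, 2 → queue [8, 7, 19, 11, 6, 2]
Visit 8; enqueue 18, 14, 5, 1 → queue [7, 19, 11, 6, 2, 18, 14, 5, 1]
Visit 7; enqueue 16, 9 → queue [19, 11, 6, 2, 18, 14, 5, 1, 16, 9]
Visit 19; enqueue 4, 3 → queue [11, 6, 2, 18, 14, 5, 1, 16, 9, 4, 3]
Visit 11; enqueue 17 → queue [6, 2, 18, 14, 5, 1, 16, 9, 4, 3, 17]
Visit 6; enqueue 13 → queue [2, 18, 14, 5, 1, 16, 9, 4, 3, 17, 13]
Visit 2; enqueue 12 → queue [18, 14, 5, 1, 16, 9, 4, 3, 17, 13, 12]
Visit 18 → queue [14, 5, 1, 16, 9, 4, 3, 17, 13, 12]
Visit 14 → queue [5, 1, 16, 9, 4, 3, 17, 13, 12]
Visit 5 → queue [1, 16, 9, 4, 3, 17, 13, 12]
Visit 1 → queue [16, 9, 4, 3, 17, 13, 12]
Visit 16 → queue [9, 4, 3, 17, 13, 12]
Visit 9 → queue [4, 3, 17, 13, 12]
Visit 4 → queue [3, 17, 13, 12]
Visit 3 → queue [17, 13, 12]
Visit 17 → queue [13, 12]
Visit 13 → queue [12]
Visit 12 → queue []

0 15 10 8 7 19 11 6 2 18 14 5 1 16 9 4 3 17 13 12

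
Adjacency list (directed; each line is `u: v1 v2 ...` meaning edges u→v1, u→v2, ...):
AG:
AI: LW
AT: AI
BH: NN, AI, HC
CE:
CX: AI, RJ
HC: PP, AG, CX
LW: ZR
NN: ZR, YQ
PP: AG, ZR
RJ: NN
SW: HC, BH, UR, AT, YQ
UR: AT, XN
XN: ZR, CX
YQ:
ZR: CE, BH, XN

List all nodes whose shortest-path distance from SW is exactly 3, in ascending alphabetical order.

LW, RJ, ZR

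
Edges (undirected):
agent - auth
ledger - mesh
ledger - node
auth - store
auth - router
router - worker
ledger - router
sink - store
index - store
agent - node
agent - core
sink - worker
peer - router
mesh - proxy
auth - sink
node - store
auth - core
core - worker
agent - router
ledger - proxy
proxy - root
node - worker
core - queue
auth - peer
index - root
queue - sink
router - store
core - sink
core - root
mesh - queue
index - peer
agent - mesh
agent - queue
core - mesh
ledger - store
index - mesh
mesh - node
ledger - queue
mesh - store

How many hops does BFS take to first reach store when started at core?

2

Level 0: core
Level 1: agent, auth, mesh, queue, root, sink, worker
Level 2: index, ledger, node, peer, proxy, router, store
store first appears at level 2.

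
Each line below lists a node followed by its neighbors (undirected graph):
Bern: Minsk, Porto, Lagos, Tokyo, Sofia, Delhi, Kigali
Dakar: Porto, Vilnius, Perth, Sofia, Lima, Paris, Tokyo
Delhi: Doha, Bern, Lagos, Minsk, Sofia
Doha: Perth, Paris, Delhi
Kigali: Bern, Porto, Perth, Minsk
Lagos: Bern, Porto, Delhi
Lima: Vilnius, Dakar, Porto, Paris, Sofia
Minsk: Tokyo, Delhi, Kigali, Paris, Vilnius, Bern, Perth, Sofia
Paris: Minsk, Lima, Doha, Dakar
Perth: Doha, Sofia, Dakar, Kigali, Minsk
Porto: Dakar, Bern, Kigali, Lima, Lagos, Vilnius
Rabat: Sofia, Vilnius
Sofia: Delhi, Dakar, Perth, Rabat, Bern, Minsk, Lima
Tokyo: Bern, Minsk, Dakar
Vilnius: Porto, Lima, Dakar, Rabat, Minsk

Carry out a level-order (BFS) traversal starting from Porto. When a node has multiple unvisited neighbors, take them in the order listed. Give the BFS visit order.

Porto -> Dakar -> Bern -> Kigali -> Lima -> Lagos -> Vilnius -> Perth -> Sofia -> Paris -> Tokyo -> Minsk -> Delhi -> Rabat -> Doha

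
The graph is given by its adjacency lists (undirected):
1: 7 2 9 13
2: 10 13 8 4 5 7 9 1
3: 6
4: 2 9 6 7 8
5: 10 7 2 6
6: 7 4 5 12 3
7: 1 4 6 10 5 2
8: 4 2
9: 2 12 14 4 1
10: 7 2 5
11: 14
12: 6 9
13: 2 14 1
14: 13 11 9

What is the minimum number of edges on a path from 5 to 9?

2

Level 0: 5
Level 1: 2, 6, 7, 10
Level 2: 1, 3, 4, 8, 9, 12, 13
Level 3: 14
Level 4: 11
9 first appears at level 2.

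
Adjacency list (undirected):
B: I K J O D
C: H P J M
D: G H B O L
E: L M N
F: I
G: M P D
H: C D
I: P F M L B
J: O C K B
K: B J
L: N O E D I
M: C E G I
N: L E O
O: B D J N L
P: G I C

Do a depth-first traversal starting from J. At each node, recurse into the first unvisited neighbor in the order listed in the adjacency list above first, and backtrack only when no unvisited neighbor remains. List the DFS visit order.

J, O, B, I, P, G, M, C, H, D, L, N, E, F, K

Visit J
J → O
O → B
B → I
I → P
P → G
G → M
M → C
C → H
H → D
D → L
L → N
N → E
I → F
B → K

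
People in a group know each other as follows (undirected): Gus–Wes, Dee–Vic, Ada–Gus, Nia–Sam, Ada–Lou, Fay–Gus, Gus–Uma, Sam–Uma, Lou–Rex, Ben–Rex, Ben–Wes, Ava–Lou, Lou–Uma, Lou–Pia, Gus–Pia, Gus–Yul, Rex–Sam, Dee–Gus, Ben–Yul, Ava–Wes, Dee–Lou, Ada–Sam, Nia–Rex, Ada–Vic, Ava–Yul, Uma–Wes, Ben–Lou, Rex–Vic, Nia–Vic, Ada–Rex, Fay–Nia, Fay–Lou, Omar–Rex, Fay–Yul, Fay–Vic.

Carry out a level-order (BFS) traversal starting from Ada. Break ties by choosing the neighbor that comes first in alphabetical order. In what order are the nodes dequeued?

Visit Ada; enqueue Gus, Lou, Rex, Sam, Vic → queue [Gus, Lou, Rex, Sam, Vic]
Visit Gus; enqueue Dee, Fay, Pia, Uma, Wes, Yul → queue [Lou, Rex, Sam, Vic, Dee, Fay, Pia, Uma, Wes, Yul]
Visit Lou; enqueue Ava, Ben → queue [Rex, Sam, Vic, Dee, Fay, Pia, Uma, Wes, Yul, Ava, Ben]
Visit Rex; enqueue Nia, Omar → queue [Sam, Vic, Dee, Fay, Pia, Uma, Wes, Yul, Ava, Ben, Nia, Omar]
Visit Sam → queue [Vic, Dee, Fay, Pia, Uma, Wes, Yul, Ava, Ben, Nia, Omar]
Visit Vic → queue [Dee, Fay, Pia, Uma, Wes, Yul, Ava, Ben, Nia, Omar]
Visit Dee → queue [Fay, Pia, Uma, Wes, Yul, Ava, Ben, Nia, Omar]
Visit Fay → queue [Pia, Uma, Wes, Yul, Ava, Ben, Nia, Omar]
Visit Pia → queue [Uma, Wes, Yul, Ava, Ben, Nia, Omar]
Visit Uma → queue [Wes, Yul, Ava, Ben, Nia, Omar]
Visit Wes → queue [Yul, Ava, Ben, Nia, Omar]
Visit Yul → queue [Ava, Ben, Nia, Omar]
Visit Ava → queue [Ben, Nia, Omar]
Visit Ben → queue [Nia, Omar]
Visit Nia → queue [Omar]
Visit Omar → queue []

Ada -> Gus -> Lou -> Rex -> Sam -> Vic -> Dee -> Fay -> Pia -> Uma -> Wes -> Yul -> Ava -> Ben -> Nia -> Omar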